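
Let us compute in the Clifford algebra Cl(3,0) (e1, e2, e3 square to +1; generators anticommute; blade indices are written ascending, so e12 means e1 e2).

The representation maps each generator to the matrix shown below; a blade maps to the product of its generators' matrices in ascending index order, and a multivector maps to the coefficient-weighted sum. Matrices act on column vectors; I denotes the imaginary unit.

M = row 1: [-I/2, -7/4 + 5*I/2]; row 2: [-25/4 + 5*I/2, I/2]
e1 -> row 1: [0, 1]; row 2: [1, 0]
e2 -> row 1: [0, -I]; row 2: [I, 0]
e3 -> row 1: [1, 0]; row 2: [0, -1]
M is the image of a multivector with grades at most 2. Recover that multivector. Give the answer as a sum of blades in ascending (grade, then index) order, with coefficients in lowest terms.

Method: 1, rho(e1), rho(e2), rho(e3) form a trace-orthogonal basis of the 2x2 complex matrices (tr(X Y) = 2 if X = Y, else 0), so M = m0*1 + m1*rho(e1) + m2*rho(e2) + m3*rho(e3) with m0 = tr(M)/2 = 0, m1 = tr(M rho(e1))/2 = -4 + 5*I/2, m2 = tr(M rho(e2))/2 = 9*I/4, m3 = tr(M rho(e3))/2 = -I/2.
Multiplying table entries, the bivector images are rho(e12) = I*rho(e3), rho(e13) = -I*rho(e2), rho(e23) = I*rho(e1); with real blade coefficients the real parts of m0..m3 are the coefficients of 1, e1, e2, e3 and the imaginary parts give the bivectors (e23: Im m1, e13: -Im m2, e12: Im m3).
Answer: -4*e1 - 1/2*e12 - 9/4*e13 + 5/2*e23


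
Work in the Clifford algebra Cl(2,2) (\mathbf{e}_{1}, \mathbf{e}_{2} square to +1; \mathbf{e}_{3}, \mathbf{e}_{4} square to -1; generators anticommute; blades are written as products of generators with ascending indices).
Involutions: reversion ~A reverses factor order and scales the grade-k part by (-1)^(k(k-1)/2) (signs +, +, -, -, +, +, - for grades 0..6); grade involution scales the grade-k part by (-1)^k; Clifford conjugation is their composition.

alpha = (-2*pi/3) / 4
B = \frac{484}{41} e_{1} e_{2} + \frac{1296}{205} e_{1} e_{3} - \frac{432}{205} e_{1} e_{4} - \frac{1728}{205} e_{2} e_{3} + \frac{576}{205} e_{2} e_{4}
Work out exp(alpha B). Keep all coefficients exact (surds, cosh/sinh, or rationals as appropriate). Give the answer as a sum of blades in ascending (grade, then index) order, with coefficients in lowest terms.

B^2 term by term: the squares give (\frac{484}{41})^2*(e_{1} e_{2})^2 + (\frac{1296}{205})^2*(e_{1} e_{3})^2 + (-\frac{432}{205})^2*(e_{1} e_{4})^2 + (-\frac{1728}{205})^2*(e_{2} e_{3})^2 + (\frac{576}{205})^2*(e_{2} e_{4})^2 = \frac{234256}{1681}*(-1) + \frac{1679616}{42025}*(+1) + \frac{186624}{42025}*(+1) + \frac{2985984}{42025}*(+1) + \frac{331776}{42025}*(+1) = -16 (each basis 2-blade squares to minus the product of its generators' squares); cross terms between blades sharing an index anticommute and cancel; the commuting (index-disjoint) pairs give grade-4 terms 2*c*c'*(blade product), which cancel blade by blade — e_{1} e_{2} e_{3} e_{4}: -\frac{1492992}{42025} + \frac{1492992}{42025} = 0 — confirming B is simple. So B^2 = -16.
B^2 = -16 — the series telescopes trigonometrically here: l = 4, alpha*l = - \frac{2 \pi}{3}, so exp(alpha B) = cos(- \frac{2 \pi}{3}) + (sin(- \frac{2 \pi}{3})/4)*B = - \frac{1}{2} + (- \frac{\sqrt{3}}{8})*B.
Answer: - \frac{1}{2} - \frac{121 \sqrt{3}}{82} e_{1} e_{2} - \frac{162 \sqrt{3}}{205} e_{1} e_{3} + \frac{54 \sqrt{3}}{205} e_{1} e_{4} + \frac{216 \sqrt{3}}{205} e_{2} e_{3} - \frac{72 \sqrt{3}}{205} e_{2} e_{4}


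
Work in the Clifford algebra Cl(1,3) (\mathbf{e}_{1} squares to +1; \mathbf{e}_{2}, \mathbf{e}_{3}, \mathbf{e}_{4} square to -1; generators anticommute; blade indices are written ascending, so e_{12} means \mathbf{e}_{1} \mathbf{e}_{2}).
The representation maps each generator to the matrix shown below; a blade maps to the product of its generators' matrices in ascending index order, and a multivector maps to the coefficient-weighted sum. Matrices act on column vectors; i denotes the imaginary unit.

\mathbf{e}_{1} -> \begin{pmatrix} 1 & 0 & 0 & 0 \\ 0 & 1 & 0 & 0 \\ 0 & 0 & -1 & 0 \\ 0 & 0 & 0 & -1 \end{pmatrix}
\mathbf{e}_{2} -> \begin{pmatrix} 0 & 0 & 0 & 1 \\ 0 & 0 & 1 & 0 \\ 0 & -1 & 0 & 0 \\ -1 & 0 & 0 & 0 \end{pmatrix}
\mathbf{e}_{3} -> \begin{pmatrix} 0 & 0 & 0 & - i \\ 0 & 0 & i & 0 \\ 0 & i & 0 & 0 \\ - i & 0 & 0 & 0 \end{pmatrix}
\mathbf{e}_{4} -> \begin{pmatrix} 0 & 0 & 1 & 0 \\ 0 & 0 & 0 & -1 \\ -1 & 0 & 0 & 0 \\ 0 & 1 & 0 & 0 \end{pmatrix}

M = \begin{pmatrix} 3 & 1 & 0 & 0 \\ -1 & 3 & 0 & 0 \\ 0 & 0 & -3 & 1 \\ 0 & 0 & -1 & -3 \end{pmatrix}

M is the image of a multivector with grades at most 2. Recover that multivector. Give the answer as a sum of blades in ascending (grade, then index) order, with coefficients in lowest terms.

Method: the blade images are trace-orthogonal — tr(rho(e_A) rho(e_B)^-1) = 4 if A = B and 0 otherwise — and rho(e_A)^-1 = (e_A)^2 * rho(e_A) with (e_A)^2 = +1 or -1, so the coefficient of e_A in the preimage is (e_A)^2 * tr(M rho(e_A))/4.
Nonzero projections over blades of grade <= 2: e_{1}: (e_{1})^2 = +1, tr(M rho(e_{1})) = 12, coefficient 3; e_{24}: (e_{24})^2 = -1, tr(M rho(e_{24})) = -4, coefficient 1. Every other blade of grade <= 2 projects to 0.
Answer: 3 e_{1} + e_{24}


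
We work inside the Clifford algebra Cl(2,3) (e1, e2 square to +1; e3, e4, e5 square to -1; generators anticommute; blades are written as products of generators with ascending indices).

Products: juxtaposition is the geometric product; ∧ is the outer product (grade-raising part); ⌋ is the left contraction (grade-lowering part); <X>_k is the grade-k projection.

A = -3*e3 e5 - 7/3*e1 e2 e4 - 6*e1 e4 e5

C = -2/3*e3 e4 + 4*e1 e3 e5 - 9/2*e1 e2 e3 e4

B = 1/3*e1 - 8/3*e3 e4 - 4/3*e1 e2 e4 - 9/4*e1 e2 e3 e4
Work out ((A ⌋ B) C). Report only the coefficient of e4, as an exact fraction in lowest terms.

step 1: 28/9 - 21/4*e3
step 2: -7/2*e4 - 21*e1 e5 - 56/27*e3 e4 - 189/8*e1 e2 e4 + 112/9*e1 e3 e5 - 14*e1 e2 e3 e4
Answer: -7/2


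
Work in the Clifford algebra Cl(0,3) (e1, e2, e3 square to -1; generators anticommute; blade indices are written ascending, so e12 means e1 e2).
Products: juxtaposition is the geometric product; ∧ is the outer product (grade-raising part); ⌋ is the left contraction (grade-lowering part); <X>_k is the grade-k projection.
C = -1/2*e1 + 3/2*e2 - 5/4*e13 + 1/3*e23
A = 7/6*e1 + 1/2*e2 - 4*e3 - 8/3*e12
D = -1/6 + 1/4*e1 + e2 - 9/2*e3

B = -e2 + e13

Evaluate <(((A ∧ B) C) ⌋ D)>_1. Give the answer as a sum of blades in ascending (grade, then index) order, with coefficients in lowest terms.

step 1: -7/6*e12 - 4*e23 - 1/2*e123
step 2: 4/3 + 23/12*e1 + 29/24*e2 - 6*e3 - 5*e12 - 13/36*e13 + 29/24*e23 + 2*e123
step 3: -4163/144 + 1/3*e1 + 4/3*e2 - 6*e3
step 4: 1/3*e1 + 4/3*e2 - 6*e3
Answer: 1/3*e1 + 4/3*e2 - 6*e3


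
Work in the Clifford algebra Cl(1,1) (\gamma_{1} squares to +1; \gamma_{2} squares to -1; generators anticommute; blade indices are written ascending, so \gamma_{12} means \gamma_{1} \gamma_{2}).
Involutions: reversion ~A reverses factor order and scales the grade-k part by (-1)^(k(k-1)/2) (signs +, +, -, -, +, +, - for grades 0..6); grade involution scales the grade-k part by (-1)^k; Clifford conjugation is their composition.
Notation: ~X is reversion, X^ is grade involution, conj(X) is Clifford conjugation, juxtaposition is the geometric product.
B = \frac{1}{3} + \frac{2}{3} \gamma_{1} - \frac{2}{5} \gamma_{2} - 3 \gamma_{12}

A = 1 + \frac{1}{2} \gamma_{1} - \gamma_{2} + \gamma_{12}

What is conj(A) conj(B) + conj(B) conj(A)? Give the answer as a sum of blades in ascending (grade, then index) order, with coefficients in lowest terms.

first term: -\frac{41}{15} + \frac{77}{30} \gamma_{1} - \frac{43}{30} \gamma_{2} + \frac{47}{15} \gamma_{12}
second term: -\frac{41}{15} - \frac{127}{30} \gamma_{1} + \frac{29}{10} \gamma_{2} + \frac{11}{5} \gamma_{12}
Answer: -\frac{82}{15} - \frac{5}{3} \gamma_{1} + \frac{22}{15} \gamma_{2} + \frac{16}{3} \gamma_{12}


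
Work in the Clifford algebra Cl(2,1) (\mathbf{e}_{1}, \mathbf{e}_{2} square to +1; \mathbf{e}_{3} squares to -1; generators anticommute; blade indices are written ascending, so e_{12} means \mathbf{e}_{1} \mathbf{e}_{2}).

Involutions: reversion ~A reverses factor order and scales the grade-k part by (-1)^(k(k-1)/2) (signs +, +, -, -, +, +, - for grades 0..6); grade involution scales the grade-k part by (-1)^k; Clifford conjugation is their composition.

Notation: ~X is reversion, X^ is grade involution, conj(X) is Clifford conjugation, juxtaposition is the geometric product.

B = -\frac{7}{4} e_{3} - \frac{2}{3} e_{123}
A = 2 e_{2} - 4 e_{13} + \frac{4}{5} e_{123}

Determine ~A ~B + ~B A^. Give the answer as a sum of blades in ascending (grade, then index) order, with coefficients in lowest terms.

first term: -\frac{8}{15} + 7 e_{1} - \frac{8}{3} e_{2} - \frac{7}{5} e_{12} - \frac{4}{3} e_{13} - \frac{7}{2} e_{23}
second term: -\frac{8}{15} + 7 e_{1} + \frac{8}{3} e_{2} - \frac{7}{5} e_{12} + \frac{4}{3} e_{13} - \frac{7}{2} e_{23}
Answer: -\frac{16}{15} + 14 e_{1} - \frac{14}{5} e_{12} - 7 e_{23}


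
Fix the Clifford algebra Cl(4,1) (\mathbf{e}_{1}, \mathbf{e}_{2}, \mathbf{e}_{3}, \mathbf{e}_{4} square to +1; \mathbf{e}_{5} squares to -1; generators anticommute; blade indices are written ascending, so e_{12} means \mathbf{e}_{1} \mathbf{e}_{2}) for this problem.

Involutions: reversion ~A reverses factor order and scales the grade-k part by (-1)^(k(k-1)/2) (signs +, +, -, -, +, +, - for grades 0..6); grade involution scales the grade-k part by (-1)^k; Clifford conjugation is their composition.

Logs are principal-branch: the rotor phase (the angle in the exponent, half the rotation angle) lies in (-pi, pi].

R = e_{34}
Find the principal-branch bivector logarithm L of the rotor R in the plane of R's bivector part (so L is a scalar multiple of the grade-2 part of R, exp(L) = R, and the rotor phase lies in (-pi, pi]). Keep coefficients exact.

The scalar part of R is 0, so the principal-branch rotor phase is pinned; divide the bivector part by its sine to get the unit plane — L is the phase times that plane.
Concretely: cos(phase) = 0 gives phase = ±\frac{\pi}{2}, and since phase/sin(phase) is even the sign is immaterial: L = (phase/sin(phase)) * <R>_2 = (\frac{\pi}{2}) * <R>_2.
Answer: \frac{\pi}{2} e_{34}


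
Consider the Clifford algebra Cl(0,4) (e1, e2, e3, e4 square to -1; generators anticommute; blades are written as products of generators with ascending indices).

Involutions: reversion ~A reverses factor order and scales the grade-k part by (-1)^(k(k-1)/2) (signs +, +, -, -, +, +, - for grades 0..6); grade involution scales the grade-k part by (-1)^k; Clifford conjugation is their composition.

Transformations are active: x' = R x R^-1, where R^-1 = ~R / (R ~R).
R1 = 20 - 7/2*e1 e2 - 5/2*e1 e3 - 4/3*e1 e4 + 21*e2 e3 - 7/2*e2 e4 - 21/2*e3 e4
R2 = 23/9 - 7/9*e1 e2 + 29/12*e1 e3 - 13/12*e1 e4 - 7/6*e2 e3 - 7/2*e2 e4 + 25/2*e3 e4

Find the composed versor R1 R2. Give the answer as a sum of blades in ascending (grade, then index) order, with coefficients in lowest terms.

Distribute over the grade parts of R1 (each basis-blade product reordered to ascending indices, repeated generators contracted through their squares):
<R1>_0 (= 20) R2 = 460/9 - 140/9*e1 e2 + 145/3*e1 e3 - 65/3*e1 e4 - 70/3*e2 e3 - 70*e2 e4 + 250*e3 e4
<R1>_2 (= -7/2*e1 e2 - 5/2*e1 e3 - 4/3*e1 e4 + 21*e2 e3 - 7/2*e2 e4 - 21/2*e3 e4) R2 = 1163/8 - 4025/72*e1 e2 - 3949/72*e1 e3 - 1525/216*e1 e4 - 2681/72*e2 e3 - 55391/216*e2 e4 - 7091/72*e3 e4 - 4109/72*e1 e2 e3 e4
Summing the partial products and collecting blades:
Answer: 14147/72 - 1715/24*e1 e2 - 469/72*e1 e3 - 6205/216*e1 e4 - 4361/72*e2 e3 - 70511/216*e2 e4 + 10909/72*e3 e4 - 4109/72*e1 e2 e3 e4


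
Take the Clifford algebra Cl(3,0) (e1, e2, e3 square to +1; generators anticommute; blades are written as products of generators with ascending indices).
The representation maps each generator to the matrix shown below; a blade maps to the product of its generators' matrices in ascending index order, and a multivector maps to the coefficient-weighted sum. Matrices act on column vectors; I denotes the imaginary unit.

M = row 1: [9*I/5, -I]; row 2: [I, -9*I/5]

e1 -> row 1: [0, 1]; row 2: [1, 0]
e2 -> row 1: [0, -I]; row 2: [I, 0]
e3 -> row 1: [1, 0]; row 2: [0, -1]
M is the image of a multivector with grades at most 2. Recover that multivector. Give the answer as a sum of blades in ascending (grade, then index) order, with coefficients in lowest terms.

Method: 1, rho(e1), rho(e2), rho(e3) form a trace-orthogonal basis of the 2x2 complex matrices (tr(X Y) = 2 if X = Y, else 0), so M = m0*1 + m1*rho(e1) + m2*rho(e2) + m3*rho(e3) with m0 = tr(M)/2 = 0, m1 = tr(M rho(e1))/2 = 0, m2 = tr(M rho(e2))/2 = 1, m3 = tr(M rho(e3))/2 = 9*I/5.
Multiplying table entries, the bivector images are rho(e1 e2) = I*rho(e3), rho(e1 e3) = -I*rho(e2), rho(e2 e3) = I*rho(e1); with real blade coefficients the real parts of m0..m3 are the coefficients of 1, e1, e2, e3 and the imaginary parts give the bivectors (e2 e3: Im m1, e1 e3: -Im m2, e1 e2: Im m3).
Answer: e2 + 9/5*e1 e2


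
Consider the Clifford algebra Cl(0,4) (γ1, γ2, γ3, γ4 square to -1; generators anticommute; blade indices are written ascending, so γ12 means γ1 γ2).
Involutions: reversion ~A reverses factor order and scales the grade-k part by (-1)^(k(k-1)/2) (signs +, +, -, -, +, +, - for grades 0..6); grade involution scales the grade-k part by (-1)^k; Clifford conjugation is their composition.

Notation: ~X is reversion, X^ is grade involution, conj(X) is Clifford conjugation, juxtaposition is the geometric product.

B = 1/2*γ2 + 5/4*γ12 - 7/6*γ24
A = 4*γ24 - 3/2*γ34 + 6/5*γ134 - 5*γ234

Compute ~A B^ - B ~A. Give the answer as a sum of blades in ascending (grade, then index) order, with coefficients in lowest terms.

first term: -14/3 - 35/6*γ3 + 2*γ4 - 5*γ14 + 7/4*γ23 + 5/2*γ34 - 7/5*γ123 + 25/4*γ134 + 3/4*γ234 + 99/40*γ1234
second term: -14/3 - 35/6*γ3 + 2*γ4 + 5*γ14 - 7/4*γ23 - 5/2*γ34 + 7/5*γ123 - 25/4*γ134 - 3/4*γ234 + 99/40*γ1234
Answer: -10*γ14 + 7/2*γ23 + 5*γ34 - 14/5*γ123 + 25/2*γ134 + 3/2*γ234


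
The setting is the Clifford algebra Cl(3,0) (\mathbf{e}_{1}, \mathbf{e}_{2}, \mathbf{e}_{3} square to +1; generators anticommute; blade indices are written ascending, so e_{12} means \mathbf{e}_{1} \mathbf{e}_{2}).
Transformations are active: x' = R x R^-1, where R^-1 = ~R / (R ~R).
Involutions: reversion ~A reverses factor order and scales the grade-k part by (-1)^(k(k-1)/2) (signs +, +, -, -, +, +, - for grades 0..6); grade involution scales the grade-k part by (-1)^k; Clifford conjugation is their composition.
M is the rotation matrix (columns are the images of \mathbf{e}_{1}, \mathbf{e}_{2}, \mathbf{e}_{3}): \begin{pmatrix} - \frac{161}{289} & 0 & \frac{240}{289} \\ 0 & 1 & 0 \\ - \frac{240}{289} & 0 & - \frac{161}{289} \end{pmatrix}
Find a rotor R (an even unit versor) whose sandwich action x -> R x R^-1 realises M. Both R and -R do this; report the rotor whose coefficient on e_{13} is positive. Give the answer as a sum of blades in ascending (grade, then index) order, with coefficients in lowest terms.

Method: write R = a + b12*e_{12} + b13*e_{13} + b23*e_{23} with a^2 + b12^2 + b13^2 + b23^2 = 1 (so R^-1 = ~R). Expanding the columns R e_j ~R gives tr M = 4a^2 - 1 and, from the antisymmetric part, M21 - M12 = -4a*b12, M13 - M31 = 4a*b13, M32 - M23 = -4a*b23.
Here tr M = -\frac{33}{289}, so a^2 = (1 + tr M)/4 = \frac{64}{289} and a = ±\frac{8}{17}. Taking a = \frac{8}{17}: M21 - M12 = 0, M13 - M31 = \frac{480}{289}, M32 - M23 = 0, giving b12 = 0, b13 = \frac{15}{17}, b23 = 0, i.e. R = \frac{8}{17} + \frac{15}{17} e_{13}.
Its e_{13} coefficient is already positive.
Answer: \frac{8}{17} + \frac{15}{17} e_{13}. Recall the cover is two-to-one: with M of trace -\frac{33}{289}, both preimages act alike, and the stated e_{13} sign chooses the sheet.


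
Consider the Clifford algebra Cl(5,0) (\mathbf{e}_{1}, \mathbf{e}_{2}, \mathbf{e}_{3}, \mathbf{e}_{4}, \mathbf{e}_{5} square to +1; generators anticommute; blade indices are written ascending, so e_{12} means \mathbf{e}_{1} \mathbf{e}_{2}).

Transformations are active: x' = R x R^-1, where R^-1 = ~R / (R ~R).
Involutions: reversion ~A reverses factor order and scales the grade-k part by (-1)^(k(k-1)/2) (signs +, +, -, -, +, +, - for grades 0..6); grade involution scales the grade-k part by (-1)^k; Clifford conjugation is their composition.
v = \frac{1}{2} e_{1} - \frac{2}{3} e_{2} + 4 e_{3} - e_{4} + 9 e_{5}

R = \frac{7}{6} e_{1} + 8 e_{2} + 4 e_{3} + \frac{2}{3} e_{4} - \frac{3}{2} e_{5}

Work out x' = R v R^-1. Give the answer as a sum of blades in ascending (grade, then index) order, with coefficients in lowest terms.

~R = \frac{7}{6} e_{1} + 8 e_{2} + 4 e_{3} + \frac{2}{3} e_{4} - \frac{3}{2} e_{5}, and R ~R = \frac{1513}{18}, so R^-1 = ~R / (\frac{1513}{18}).
R v = -\frac{35}{12} - \frac{43}{9} e_{12} + \frac{8}{3} e_{13} - \frac{3}{2} e_{14} + \frac{45}{4} e_{15} + \frac{104}{3} e_{23} - \frac{68}{9} e_{24} + 71 e_{25} - \frac{20}{3} e_{34} + 42 e_{35} + \frac{9}{2} e_{45}
Answer: -\frac{879}{1513} e_{1} + \frac{506}{4539} e_{2} - \frac{6472}{1513} e_{3} + \frac{1443}{1513} e_{4} - \frac{26919}{3026} e_{5}


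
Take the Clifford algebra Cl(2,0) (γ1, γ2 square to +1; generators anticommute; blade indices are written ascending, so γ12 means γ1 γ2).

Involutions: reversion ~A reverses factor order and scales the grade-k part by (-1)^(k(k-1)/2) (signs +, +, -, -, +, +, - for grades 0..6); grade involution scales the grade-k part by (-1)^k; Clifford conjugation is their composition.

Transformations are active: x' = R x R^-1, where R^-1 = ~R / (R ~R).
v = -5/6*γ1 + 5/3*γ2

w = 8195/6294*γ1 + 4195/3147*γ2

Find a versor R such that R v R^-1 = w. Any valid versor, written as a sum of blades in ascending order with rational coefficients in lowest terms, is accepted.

R = v + w = 1475/3147*γ1 + 9440/3147*γ2 works: the equal norms (125/36) guarantee its sandwich swaps v into w.
Answer: 1475/3147*γ1 + 9440/3147*γ2


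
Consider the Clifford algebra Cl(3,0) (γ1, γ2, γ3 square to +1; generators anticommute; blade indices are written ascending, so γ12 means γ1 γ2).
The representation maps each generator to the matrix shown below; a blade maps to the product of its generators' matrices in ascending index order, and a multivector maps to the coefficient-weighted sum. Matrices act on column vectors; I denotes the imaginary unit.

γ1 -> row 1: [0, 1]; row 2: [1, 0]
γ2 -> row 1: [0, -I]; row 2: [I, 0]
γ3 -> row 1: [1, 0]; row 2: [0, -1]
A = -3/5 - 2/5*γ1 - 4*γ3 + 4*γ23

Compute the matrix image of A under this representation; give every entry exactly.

Bivector images (products of the table entries): rho(γ23) = rho(γ2)rho(γ3) = row 1: [0, I]; row 2: [I, 0].
M = (-3/5)*1 + (-2/5)*rho(γ1) + (-4)*rho(γ3) + (4)*rho(γ23), summed entrywise (1 is the identity matrix):
Answer: row 1: [-23/5, -2/5 + 4*I]; row 2: [-2/5 + 4*I, 17/5]


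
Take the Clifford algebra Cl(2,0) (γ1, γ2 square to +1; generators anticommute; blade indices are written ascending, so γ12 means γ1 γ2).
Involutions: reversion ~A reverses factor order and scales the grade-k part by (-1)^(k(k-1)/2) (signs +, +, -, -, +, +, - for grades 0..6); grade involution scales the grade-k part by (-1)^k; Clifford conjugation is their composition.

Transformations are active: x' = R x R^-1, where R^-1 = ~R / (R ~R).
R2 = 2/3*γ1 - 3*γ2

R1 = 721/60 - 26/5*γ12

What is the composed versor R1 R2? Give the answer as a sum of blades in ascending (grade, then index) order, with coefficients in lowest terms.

Distribute over the terms of R1 (each basis-blade product reordered to ascending indices, repeated generators contracted through their squares):
(721/60) R2 = 721/90*γ1 - 721/20*γ2
(-26/5*γ12) R2 = 78/5*γ1 + 52/15*γ2
Summing the partial products and collecting blades:
Answer: 425/18*γ1 - 391/12*γ2


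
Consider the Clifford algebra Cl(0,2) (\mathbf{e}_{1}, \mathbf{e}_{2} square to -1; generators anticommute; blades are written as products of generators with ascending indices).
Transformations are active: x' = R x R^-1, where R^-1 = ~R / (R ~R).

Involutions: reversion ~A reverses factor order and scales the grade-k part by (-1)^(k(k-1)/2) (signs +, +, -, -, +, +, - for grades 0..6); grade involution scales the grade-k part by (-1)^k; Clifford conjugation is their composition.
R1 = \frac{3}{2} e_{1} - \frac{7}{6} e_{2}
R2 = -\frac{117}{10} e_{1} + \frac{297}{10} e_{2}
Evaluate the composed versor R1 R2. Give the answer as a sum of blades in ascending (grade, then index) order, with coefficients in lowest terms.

Distribute over the terms of R1 (each basis-blade product reordered to ascending indices, repeated generators contracted through their squares):
(\frac{3}{2} e_{1}) R2 = \frac{351}{20} + \frac{891}{20} e_{1} e_{2}
(-\frac{7}{6} e_{2}) R2 = \frac{693}{20} - \frac{273}{20} e_{1} e_{2}
Summing the partial products and collecting blades:
Answer: \frac{261}{5} + \frac{309}{10} e_{1} e_{2}


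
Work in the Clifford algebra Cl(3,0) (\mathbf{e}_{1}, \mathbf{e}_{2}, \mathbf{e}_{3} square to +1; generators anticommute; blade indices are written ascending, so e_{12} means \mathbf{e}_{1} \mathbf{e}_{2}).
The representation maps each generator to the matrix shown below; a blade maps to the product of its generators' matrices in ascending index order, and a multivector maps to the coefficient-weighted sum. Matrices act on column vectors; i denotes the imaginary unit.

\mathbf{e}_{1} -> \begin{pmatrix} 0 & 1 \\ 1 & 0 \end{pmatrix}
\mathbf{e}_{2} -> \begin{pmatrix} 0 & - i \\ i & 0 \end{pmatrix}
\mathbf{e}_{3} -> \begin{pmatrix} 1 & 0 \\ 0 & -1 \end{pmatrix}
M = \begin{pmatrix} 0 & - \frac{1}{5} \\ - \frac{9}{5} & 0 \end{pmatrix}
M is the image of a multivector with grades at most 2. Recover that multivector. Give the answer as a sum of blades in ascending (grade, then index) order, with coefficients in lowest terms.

Method: 1, rho(e_{1}), rho(e_{2}), rho(e_{3}) form a trace-orthogonal basis of the 2x2 complex matrices (tr(X Y) = 2 if X = Y, else 0), so M = m0*1 + m1*rho(e_{1}) + m2*rho(e_{2}) + m3*rho(e_{3}) with m0 = tr(M)/2 = 0, m1 = tr(M rho(e_{1}))/2 = -1, m2 = tr(M rho(e_{2}))/2 = \frac{4 i}{5}, m3 = tr(M rho(e_{3}))/2 = 0.
Multiplying table entries, the bivector images are rho(e_{12}) = i*rho(e_{3}), rho(e_{13}) = -i*rho(e_{2}), rho(e_{23}) = i*rho(e_{1}); with real blade coefficients the real parts of m0..m3 are the coefficients of 1, e_{1}, e_{2}, e_{3} and the imaginary parts give the bivectors (e_{23}: Im m1, e_{13}: -Im m2, e_{12}: Im m3).
Answer: -e_{1} - \frac{4}{5} e_{13}


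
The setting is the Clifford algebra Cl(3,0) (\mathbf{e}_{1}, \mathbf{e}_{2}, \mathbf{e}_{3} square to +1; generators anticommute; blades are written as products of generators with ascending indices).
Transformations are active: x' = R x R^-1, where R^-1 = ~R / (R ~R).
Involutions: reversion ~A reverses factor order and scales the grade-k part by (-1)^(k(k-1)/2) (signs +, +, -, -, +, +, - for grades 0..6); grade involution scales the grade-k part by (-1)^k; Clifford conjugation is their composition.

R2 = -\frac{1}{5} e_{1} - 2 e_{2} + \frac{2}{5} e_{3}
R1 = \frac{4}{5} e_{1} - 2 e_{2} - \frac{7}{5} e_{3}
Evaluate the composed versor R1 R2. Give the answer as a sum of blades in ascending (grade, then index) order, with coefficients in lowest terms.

Distribute over the terms of R1 (each basis-blade product reordered to ascending indices, repeated generators contracted through their squares):
(\frac{4}{5} e_{1}) R2 = -\frac{4}{25} - \frac{8}{5} e_{1} e_{2} + \frac{8}{25} e_{1} e_{3}
(-2 e_{2}) R2 = 4 - \frac{2}{5} e_{1} e_{2} - \frac{4}{5} e_{2} e_{3}
(-\frac{7}{5} e_{3}) R2 = -\frac{14}{25} - \frac{7}{25} e_{1} e_{3} - \frac{14}{5} e_{2} e_{3}
Summing the partial products and collecting blades:
Answer: \frac{82}{25} - 2 e_{1} e_{2} + \frac{1}{25} e_{1} e_{3} - \frac{18}{5} e_{2} e_{3}


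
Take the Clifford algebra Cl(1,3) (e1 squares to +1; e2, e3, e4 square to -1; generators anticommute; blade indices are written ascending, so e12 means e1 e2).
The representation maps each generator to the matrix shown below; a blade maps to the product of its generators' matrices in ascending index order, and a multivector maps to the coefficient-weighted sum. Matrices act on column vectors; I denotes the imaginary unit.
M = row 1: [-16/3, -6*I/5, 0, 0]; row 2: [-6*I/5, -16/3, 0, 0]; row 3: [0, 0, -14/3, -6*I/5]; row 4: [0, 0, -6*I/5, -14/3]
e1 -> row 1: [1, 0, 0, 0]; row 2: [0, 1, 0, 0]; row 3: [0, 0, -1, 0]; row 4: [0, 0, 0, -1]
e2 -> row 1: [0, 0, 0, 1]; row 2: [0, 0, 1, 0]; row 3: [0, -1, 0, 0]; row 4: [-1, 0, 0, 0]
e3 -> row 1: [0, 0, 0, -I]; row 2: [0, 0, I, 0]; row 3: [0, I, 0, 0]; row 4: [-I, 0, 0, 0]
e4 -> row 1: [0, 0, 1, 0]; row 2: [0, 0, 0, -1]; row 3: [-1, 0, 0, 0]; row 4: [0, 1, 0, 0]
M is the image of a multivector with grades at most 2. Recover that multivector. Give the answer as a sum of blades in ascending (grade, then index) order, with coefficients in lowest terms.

Method: the blade images are trace-orthogonal — tr(rho(e_A) rho(e_B)^-1) = 4 if A = B and 0 otherwise — and rho(e_A)^-1 = (e_A)^2 * rho(e_A) with (e_A)^2 = +1 or -1, so the coefficient of e_A in the preimage is (e_A)^2 * tr(M rho(e_A))/4.
Nonzero projections over blades of grade <= 2: 1: (1)^2 = +1, tr(M 1) = -20, coefficient -5; e1: (e1)^2 = +1, tr(M rho(e1)) = -4/3, coefficient -1/3; e34: (e34)^2 = -1, tr(M rho(e34)) = -24/5, coefficient 6/5. Every other blade of grade <= 2 projects to 0.
Answer: -5 - 1/3*e1 + 6/5*e34


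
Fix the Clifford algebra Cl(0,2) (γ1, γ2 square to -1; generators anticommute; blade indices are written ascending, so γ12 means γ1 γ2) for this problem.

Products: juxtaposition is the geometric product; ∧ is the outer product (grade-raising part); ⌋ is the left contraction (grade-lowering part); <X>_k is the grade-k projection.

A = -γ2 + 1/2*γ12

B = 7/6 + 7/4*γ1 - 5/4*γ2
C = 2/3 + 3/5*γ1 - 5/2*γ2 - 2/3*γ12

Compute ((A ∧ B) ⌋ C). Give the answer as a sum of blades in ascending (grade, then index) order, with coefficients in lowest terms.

step 1: -7/6*γ2 + 7/3*γ12
step 2: -49/36 + 7/9*γ1
Answer: -49/36 + 7/9*γ1


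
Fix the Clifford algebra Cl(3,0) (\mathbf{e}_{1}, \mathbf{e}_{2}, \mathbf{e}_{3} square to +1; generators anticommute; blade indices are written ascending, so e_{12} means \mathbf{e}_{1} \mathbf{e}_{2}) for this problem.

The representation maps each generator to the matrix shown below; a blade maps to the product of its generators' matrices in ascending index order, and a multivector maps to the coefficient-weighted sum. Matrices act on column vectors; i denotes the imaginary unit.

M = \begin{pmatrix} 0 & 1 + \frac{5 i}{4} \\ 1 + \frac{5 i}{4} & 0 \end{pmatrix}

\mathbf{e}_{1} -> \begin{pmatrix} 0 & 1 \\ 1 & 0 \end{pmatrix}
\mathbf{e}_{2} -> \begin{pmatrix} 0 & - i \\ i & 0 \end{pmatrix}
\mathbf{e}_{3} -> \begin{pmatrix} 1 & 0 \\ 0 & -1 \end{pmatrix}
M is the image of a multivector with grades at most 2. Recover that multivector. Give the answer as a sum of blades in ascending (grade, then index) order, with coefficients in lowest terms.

Method: 1, rho(e_{1}), rho(e_{2}), rho(e_{3}) form a trace-orthogonal basis of the 2x2 complex matrices (tr(X Y) = 2 if X = Y, else 0), so M = m0*1 + m1*rho(e_{1}) + m2*rho(e_{2}) + m3*rho(e_{3}) with m0 = tr(M)/2 = 0, m1 = tr(M rho(e_{1}))/2 = 1 + \frac{5 i}{4}, m2 = tr(M rho(e_{2}))/2 = 0, m3 = tr(M rho(e_{3}))/2 = 0.
Multiplying table entries, the bivector images are rho(e_{12}) = i*rho(e_{3}), rho(e_{13}) = -i*rho(e_{2}), rho(e_{23}) = i*rho(e_{1}); with real blade coefficients the real parts of m0..m3 are the coefficients of 1, e_{1}, e_{2}, e_{3} and the imaginary parts give the bivectors (e_{23}: Im m1, e_{13}: -Im m2, e_{12}: Im m3).
Answer: e_{1} + \frac{5}{4} e_{23}


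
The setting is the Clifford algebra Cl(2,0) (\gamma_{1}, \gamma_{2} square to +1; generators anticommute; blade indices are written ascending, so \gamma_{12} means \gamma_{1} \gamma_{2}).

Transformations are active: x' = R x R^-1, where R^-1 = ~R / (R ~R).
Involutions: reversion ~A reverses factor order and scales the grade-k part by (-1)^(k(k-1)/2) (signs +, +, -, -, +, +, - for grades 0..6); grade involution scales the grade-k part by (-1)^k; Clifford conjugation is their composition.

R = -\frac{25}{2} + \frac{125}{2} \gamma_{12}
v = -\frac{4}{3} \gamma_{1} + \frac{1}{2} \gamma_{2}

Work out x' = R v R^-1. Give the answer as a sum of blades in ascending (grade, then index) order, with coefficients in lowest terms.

~R = -\frac{25}{2} - \frac{125}{2} \gamma_{12}, and R ~R = \frac{8125}{2}, so R^-1 = ~R / (\frac{8125}{2}).
R v = \frac{575}{12} \gamma_{1} + \frac{925}{12} \gamma_{2}
Answer: \frac{27}{26} \gamma_{1} - \frac{38}{39} \gamma_{2}


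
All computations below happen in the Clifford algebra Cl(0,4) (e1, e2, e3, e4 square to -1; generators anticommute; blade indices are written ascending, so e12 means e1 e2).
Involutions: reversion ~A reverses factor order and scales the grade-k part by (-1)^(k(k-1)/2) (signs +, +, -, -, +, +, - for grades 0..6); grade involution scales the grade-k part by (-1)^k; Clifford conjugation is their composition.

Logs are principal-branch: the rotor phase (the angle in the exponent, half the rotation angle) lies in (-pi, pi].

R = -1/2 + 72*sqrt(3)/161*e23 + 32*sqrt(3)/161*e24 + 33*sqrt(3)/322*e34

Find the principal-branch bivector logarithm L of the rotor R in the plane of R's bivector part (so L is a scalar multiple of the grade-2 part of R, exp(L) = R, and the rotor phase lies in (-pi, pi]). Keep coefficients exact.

The scalar part of R is -1/2, so the principal-branch rotor phase is pinned; divide the bivector part by its sine to get the unit plane — L is the phase times that plane.
Concretely: cos(phase) = -1/2 gives phase = ±2*pi/3, and since phase/sin(phase) is even the sign is immaterial: L = (phase/sin(phase)) * <R>_2 = (4*sqrt(3)*pi/9) * <R>_2.
Answer: 96*pi/161*e23 + 128*pi/483*e24 + 22*pi/161*e34


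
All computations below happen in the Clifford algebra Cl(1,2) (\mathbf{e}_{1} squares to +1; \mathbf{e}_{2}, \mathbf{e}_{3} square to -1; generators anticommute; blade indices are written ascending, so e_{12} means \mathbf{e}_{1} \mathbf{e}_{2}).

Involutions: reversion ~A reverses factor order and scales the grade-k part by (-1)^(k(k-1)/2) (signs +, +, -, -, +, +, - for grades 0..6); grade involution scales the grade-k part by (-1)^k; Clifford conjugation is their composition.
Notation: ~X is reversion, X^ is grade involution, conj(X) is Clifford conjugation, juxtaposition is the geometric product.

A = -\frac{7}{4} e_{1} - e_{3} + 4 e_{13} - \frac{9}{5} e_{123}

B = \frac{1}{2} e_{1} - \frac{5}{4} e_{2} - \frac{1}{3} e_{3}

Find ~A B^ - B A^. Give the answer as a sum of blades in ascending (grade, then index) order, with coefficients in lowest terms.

first term: \frac{29}{24} + \frac{4}{3} e_{1} - 2 e_{3} - \frac{223}{80} e_{12} + \frac{7}{6} e_{13} + \frac{7}{20} e_{23} + 5 e_{123}
second term: \frac{29}{24} - \frac{4}{3} e_{1} + 2 e_{3} + \frac{223}{80} e_{12} - \frac{7}{6} e_{13} - \frac{7}{20} e_{23} + 5 e_{123}
Answer: \frac{8}{3} e_{1} - 4 e_{3} - \frac{223}{40} e_{12} + \frac{7}{3} e_{13} + \frac{7}{10} e_{23}


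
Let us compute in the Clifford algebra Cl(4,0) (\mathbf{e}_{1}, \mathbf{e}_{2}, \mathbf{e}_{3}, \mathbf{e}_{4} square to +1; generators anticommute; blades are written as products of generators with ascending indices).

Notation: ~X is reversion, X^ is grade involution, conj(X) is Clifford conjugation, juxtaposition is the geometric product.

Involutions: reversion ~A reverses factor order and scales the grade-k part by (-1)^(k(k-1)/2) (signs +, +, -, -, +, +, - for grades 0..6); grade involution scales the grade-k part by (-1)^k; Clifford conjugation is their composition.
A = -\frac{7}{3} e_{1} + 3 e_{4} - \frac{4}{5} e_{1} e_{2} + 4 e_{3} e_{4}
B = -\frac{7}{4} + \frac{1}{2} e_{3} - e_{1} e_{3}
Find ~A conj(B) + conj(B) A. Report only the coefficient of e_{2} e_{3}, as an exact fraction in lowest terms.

first term: \frac{49}{12} e_{1} - \frac{7}{3} e_{3} - \frac{29}{4} e_{4} - \frac{7}{5} e_{1} e_{2} + \frac{7}{6} e_{1} e_{3} + 4 e_{1} e_{4} - \frac{4}{5} e_{2} e_{3} + \frac{17}{2} e_{3} e_{4} - \frac{2}{5} e_{1} e_{2} e_{3} + 3 e_{1} e_{3} e_{4}
second term: \frac{49}{12} e_{1} + \frac{7}{3} e_{3} - \frac{29}{4} e_{4} + \frac{7}{5} e_{1} e_{2} - \frac{7}{6} e_{1} e_{3} + 4 e_{1} e_{4} - \frac{4}{5} e_{2} e_{3} - \frac{17}{2} e_{3} e_{4} + \frac{2}{5} e_{1} e_{2} e_{3} + 3 e_{1} e_{3} e_{4}
Answer: -\frac{8}{5}


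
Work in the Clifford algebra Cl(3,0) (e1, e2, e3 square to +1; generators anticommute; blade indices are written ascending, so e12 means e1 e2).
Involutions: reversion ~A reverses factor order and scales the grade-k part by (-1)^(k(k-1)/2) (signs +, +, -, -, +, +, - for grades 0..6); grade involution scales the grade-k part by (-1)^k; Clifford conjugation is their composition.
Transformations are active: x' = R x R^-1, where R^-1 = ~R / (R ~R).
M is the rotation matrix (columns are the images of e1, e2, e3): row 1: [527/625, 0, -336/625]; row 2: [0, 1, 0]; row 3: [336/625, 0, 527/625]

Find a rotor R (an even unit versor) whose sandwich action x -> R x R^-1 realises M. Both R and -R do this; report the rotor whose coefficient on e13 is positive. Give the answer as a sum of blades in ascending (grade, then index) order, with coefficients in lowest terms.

Method: write R = a + b12*e12 + b13*e13 + b23*e23 with a^2 + b12^2 + b13^2 + b23^2 = 1 (so R^-1 = ~R). Expanding the columns R e_j ~R gives tr M = 4a^2 - 1 and, from the antisymmetric part, M21 - M12 = -4a*b12, M13 - M31 = 4a*b13, M32 - M23 = -4a*b23.
Here tr M = 1679/625, so a^2 = (1 + tr M)/4 = 576/625 and a = ±24/25. Taking a = 24/25: M21 - M12 = 0, M13 - M31 = -672/625, M32 - M23 = 0, giving b12 = 0, b13 = -7/25, b23 = 0, i.e. R = 24/25 - 7/25*e13.
Its e13 coefficient is negative, so report the other preimage -R.
Answer: -24/25 + 7/25*e13. Why the constraint matters: R and -R act identically through the sandwich — M has trace 1679/625 either way — so only the sign condition on e13 picks one of the two preimages.


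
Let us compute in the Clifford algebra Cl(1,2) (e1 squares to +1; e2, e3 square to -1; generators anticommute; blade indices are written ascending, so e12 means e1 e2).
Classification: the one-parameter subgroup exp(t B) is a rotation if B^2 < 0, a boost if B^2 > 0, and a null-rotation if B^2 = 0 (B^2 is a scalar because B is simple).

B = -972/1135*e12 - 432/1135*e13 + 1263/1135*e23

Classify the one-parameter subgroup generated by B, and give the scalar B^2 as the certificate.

B^2 term by term: the squares give (-972/1135)^2*(e12)^2 + (-432/1135)^2*(e13)^2 + (1263/1135)^2*(e23)^2 = 944784/1288225*(+1) + 186624/1288225*(+1) + 1595169/1288225*(-1) = -9/25 (each basis 2-blade squares to minus the product of its generators' squares); cross terms between blades sharing an index anticommute and cancel. So B^2 = -9/25.
Answer: rotation, certificate B^2 = -9/25. Certificate logic: -9/25 is a conjugation-invariant scalar, so its sign fixes rotation versus boost versus null-rotation outright.


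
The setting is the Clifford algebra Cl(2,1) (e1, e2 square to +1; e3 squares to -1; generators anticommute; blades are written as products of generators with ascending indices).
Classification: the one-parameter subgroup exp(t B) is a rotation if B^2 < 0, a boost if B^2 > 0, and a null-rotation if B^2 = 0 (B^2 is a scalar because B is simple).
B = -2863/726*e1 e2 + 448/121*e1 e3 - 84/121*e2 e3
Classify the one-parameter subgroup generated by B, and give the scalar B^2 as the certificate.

B^2 term by term: the squares give (-2863/726)^2*(e1 e2)^2 + (448/121)^2*(e1 e3)^2 + (-84/121)^2*(e2 e3)^2 = 8196769/527076*(-1) + 200704/14641*(+1) + 7056/14641*(+1) = -49/36 (each basis 2-blade squares to minus the product of its generators' squares); cross terms between blades sharing an index anticommute and cancel. So B^2 = -49/36.
Answer: rotation, certificate B^2 = -49/36. Note: conjugating B changes its blade decomposition but never the scalar B^2 = -49/36, whose sign settles the classification.


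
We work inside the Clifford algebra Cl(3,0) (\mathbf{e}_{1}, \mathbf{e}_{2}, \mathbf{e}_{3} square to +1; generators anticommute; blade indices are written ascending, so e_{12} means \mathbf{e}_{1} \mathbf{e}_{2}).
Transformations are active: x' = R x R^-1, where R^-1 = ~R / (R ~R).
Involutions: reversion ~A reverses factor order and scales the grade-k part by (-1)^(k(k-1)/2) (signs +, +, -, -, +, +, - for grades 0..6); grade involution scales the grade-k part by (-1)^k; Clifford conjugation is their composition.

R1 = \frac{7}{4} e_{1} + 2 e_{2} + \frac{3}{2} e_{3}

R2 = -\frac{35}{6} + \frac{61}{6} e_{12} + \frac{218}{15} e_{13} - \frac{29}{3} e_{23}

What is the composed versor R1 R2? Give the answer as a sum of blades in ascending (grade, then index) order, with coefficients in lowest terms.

Distribute over the terms of R1 (each basis-blade product reordered to ascending indices, repeated generators contracted through their squares):
(\frac{7}{4} e_{1}) R2 = -\frac{245}{24} e_{1} + \frac{427}{24} e_{2} + \frac{763}{30} e_{3} - \frac{203}{12} e_{123}
(2 e_{2}) R2 = -\frac{61}{3} e_{1} - \frac{35}{3} e_{2} - \frac{58}{3} e_{3} - \frac{436}{15} e_{123}
(\frac{3}{2} e_{3}) R2 = -\frac{109}{5} e_{1} + \frac{29}{2} e_{2} - \frac{35}{4} e_{3} + \frac{61}{4} e_{123}
Summing the partial products and collecting blades:
Answer: -\frac{6281}{120} e_{1} + \frac{165}{8} e_{2} - \frac{53}{20} e_{3} - \frac{461}{15} e_{123}


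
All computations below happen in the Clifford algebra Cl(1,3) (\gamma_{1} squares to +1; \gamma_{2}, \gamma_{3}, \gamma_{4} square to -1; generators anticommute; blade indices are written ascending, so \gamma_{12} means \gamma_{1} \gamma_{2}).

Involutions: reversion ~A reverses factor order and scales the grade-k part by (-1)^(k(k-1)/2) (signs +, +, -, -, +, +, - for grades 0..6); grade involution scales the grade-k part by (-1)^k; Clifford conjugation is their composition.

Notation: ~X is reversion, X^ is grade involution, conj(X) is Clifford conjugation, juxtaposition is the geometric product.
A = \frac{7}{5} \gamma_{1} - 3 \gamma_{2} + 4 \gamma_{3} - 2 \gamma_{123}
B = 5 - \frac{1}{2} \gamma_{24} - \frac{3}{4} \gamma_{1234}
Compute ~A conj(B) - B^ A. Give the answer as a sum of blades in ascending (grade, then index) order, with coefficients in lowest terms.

first term: 7 \gamma_{1} - 15 \gamma_{2} + 20 \gamma_{3} + 3 \gamma_{4} + 10 \gamma_{123} + \frac{37}{10} \gamma_{124} + \frac{13}{4} \gamma_{134} - \frac{61}{20} \gamma_{234}
second term: 7 \gamma_{1} - 15 \gamma_{2} + 20 \gamma_{3} + 3 \gamma_{4} - 10 \gamma_{123} - \frac{37}{10} \gamma_{124} - \frac{13}{4} \gamma_{134} + \frac{61}{20} \gamma_{234}
Answer: 20 \gamma_{123} + \frac{37}{5} \gamma_{124} + \frac{13}{2} \gamma_{134} - \frac{61}{10} \gamma_{234}


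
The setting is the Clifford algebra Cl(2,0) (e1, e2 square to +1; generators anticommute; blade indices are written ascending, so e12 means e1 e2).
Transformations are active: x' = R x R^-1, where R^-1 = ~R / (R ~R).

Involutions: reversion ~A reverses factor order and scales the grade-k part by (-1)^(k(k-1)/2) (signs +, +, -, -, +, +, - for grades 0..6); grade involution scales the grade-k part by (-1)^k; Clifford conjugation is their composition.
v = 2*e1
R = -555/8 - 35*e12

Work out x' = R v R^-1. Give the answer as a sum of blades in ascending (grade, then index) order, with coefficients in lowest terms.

~R = -555/8 + 35*e12, and R ~R = 386425/64, so R^-1 = ~R / (386425/64).
R v = -555/4*e1 + 70*e2
Answer: 18370/15457*e1 - 24864/15457*e2


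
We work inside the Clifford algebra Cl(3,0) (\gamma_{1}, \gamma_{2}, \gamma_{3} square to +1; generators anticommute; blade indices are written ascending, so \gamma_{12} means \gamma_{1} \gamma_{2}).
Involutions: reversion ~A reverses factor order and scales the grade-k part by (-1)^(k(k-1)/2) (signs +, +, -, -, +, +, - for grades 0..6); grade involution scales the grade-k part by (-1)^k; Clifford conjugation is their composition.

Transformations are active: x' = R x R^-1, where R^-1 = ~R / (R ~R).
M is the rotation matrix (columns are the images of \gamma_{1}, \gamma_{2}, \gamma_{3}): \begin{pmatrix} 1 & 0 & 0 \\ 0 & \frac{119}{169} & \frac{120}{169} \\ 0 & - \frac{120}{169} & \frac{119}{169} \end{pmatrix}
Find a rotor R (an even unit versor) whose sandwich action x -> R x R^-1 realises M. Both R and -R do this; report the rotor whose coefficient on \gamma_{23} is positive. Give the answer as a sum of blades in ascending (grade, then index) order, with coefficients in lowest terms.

Method: write R = a + b12*\gamma_{12} + b13*\gamma_{13} + b23*\gamma_{23} with a^2 + b12^2 + b13^2 + b23^2 = 1 (so R^-1 = ~R). Expanding the columns R e_j ~R gives tr M = 4a^2 - 1 and, from the antisymmetric part, M21 - M12 = -4a*b12, M13 - M31 = 4a*b13, M32 - M23 = -4a*b23.
Here tr M = \frac{407}{169}, so a^2 = (1 + tr M)/4 = \frac{144}{169} and a = ±\frac{12}{13}. Taking a = \frac{12}{13}: M21 - M12 = 0, M13 - M31 = 0, M32 - M23 = -\frac{240}{169}, giving b12 = 0, b13 = 0, b23 = \frac{5}{13}, i.e. R = \frac{12}{13} + \frac{5}{13} \gamma_{23}.
Its \gamma_{23} coefficient is already positive.
Answer: \frac{12}{13} + \frac{5}{13} \gamma_{23}. Note: both R and -R realise this M (trace \frac{407}{169}); the covering map identifies them, and the \gamma_{23}-coefficient sign is the tie-breaker.
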